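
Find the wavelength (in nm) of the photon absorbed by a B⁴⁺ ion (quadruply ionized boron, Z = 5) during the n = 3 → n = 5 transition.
51.26 nm

First, find the transition energy using E_n = -13.6057 Z² / n² eV:
E_3 = -13.6057 × 5² / 3² = -37.7936 eV
E_5 = -13.6057 × 5² / 5² = -13.6057 eV

Photon energy: |ΔE| = |E_5 - E_3| = 24.1879 eV

Convert to wavelength using E = hc/λ with hc = 1239.84 eV·nm:
λ = hc/E = 1239.84 eV·nm / 24.1879 eV
λ = 51.26 nm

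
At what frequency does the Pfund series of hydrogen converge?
1.3159e+14 Hz

The series limit corresponds to the transition from n = ∞ to n = 5.
This is the highest energy (shortest wavelength) transition in the Pfund series.

E_∞ = 0 eV
E_5 = -13.6057 / 5² = -0.54422800 eV

Energy at series limit:
ΔE = E_∞ - E_5 = 0 - (-0.54422800) = 0.54422800 eV
E = 0.54422800 eV × (1.602177 × 10⁻¹⁹ J/eV) = 8.719496e-20 J
f = E/h = 8.719496e-20 J / (6.62607 × 10⁻³⁴ J·s) = 1.3159e+14 Hz

This energy equals the ionization energy from the n = 5 state of hydrogen.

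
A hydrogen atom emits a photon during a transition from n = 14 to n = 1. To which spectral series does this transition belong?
Lyman series

The spectral series in hydrogen are named based on the final (lower) energy level:
- Lyman series: n_final = 1 (ultraviolet)
- Balmer series: n_final = 2 (visible/near-UV)
- Paschen series: n_final = 3 (infrared)
- Brackett series: n_final = 4 (infrared)
- Pfund series: n_final = 5 (far infrared)

Since this transition ends at n = 1, it belongs to the Lyman series.

For reference, this 14 → 1 line has photon energy
ΔE = 13.6057 eV × (1/1² - 1/14²) = 13.536283 eV,
corresponding to wavelength λ = hc/ΔE = 1239.84 eV·nm / 13.536283 eV = 91.5938 nm in the ultraviolet region.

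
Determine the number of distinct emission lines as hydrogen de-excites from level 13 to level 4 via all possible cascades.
45

The electron can occupy levels n = 4, 5, ..., 13 during de-excitation — that is m = 13 - 4 + 1 = 10 distinct levels.

The number of distinct spectral lines equals the number of ways to choose 2 of these m levels (each pair gives one possible emission transition):

Number of lines = m(m-1)/2 = 10×9/2 = 45

These correspond to all possible transitions between the 10 levels:
13 → 12, 13 → 11, 13 → 10, 13 → 9, 13 → 8, 13 → 7, 13 → 6, 13 → 5...

Each transition produces a photon with a unique energy (and thus wavelength). This count does not depend on Z.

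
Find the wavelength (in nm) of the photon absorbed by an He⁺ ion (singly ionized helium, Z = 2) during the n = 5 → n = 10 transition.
759.387610 nm

First, find the transition energy using E_n = -13.6057 Z² / n² eV:
E_5 = -13.6057 × 2² / 5² = -2.1769120000 eV
E_10 = -13.6057 × 2² / 10² = -0.5442280000 eV

Photon energy: |ΔE| = |E_10 - E_5| = 1.6326840000 eV

Convert to wavelength using E = hc/λ with hc = 1239.84 eV·nm:
λ = hc/E = 1239.84 eV·nm / 1.6326840000 eV
λ = 759.387610 nm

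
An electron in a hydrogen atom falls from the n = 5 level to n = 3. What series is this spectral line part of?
Paschen series

The spectral series in hydrogen are named based on the final (lower) energy level:
- Lyman series: n_final = 1 (ultraviolet)
- Balmer series: n_final = 2 (visible/near-UV)
- Paschen series: n_final = 3 (infrared)
- Brackett series: n_final = 4 (infrared)
- Pfund series: n_final = 5 (far infrared)

Since this transition ends at n = 3, it belongs to the Paschen series.

For reference, this 5 → 3 line has photon energy
ΔE = 13.6057 eV × (1/3² - 1/5²) = 0.9675164444 eV,
corresponding to wavelength λ = hc/ΔE = 1239.84 eV·nm / 0.9675164444 eV = 1281.4666 nm in the infrared region.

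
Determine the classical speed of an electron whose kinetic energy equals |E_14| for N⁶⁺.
1.09385e+06 m/s (or 0.365% of c)

The binding energy at n = 14 for N⁶⁺ is:
E_14 = -13.6057 × 7²/14² = -3.40142500 eV
|E_14| = 3.40142500 eV

Convert to Joules:
KE = 3.40142500 eV × (1.602177 × 10⁻¹⁹ J/eV) = 5.4496849e-19 J

Using KE = ½mv²:
v = √(2·KE/m_e)
v = √(2 × 5.4496849e-19 J / 9.10938 × 10⁻³¹ kg)
v = 1.09385e+06 m/s

This is approximately 0.365% the speed of light.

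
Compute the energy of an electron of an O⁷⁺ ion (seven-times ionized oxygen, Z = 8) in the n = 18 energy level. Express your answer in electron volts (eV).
-2.68755 eV

The energy levels of a hydrogen-like atom are given by:
E_n = -13.6057 Z² / n² eV  (with Z = 8 for O⁷⁺)

For n = 18:
E_18 = -13.6057 × 8² / 18²
E_18 = -13.6057 × 64 / 324
E_18 = -2.68755 eV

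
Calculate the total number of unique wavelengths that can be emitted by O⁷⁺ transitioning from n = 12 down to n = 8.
10

The electron can occupy levels n = 8, 9, ..., 12 during de-excitation — that is m = 12 - 8 + 1 = 5 distinct levels.

The number of distinct spectral lines equals the number of ways to choose 2 of these m levels (each pair gives one possible emission transition):

Number of lines = m(m-1)/2 = 5×4/2 = 10

These correspond to all possible transitions between the 5 levels:
12 → 11, 12 → 10, 12 → 9, 12 → 8, 11 → 10, 11 → 9, 11 → 8, 10 → 9...

Each transition produces a photon with a unique energy (and thus wavelength). This count does not depend on Z.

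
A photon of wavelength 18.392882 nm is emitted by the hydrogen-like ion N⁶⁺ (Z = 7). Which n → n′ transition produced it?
n = 10 → n = 3

First, find the photon energy from the wavelength (hc = 1239.84 eV·nm):
E = hc/λ = 1239.84 eV·nm / 18.392882 nm = 67.408686 eV

The energy levels of N⁶⁺ satisfy E_n = -13.6057 × 7² / n² eV, so an emission n_i → n_f releases
ΔE = 13.6057 × 7² × (1/n_f² − 1/n_i²) eV.

Setting ΔE equal to the photon energy:
1/n_f² − 1/n_i² = 67.408686 / (13.6057 × 7²) = 0.10111111

Since 1/n_i² must be positive, we need 1/n_f² > 0.10111111, i.e. n_f ≤ 3. For each allowed n_f, solve n_i = (1/n_f² − 0.10111111)^(−1/2) and check whether it is a whole number:
  n_f = 1: 1/n_i² = 1.00000000 − 0.10111111 = 0.89888889 → n_i = 1.055  (not an integer) ✗
  n_f = 2: 1/n_i² = 0.25000000 − 0.10111111 = 0.14888889 → n_i = 2.592  (not an integer) ✗
  n_f = 3: 1/n_i² = 0.11111111 − 0.10111111 = 0.01000000 → n_i = 10.000  → integer, n_i = 10 ✓

Only n_f = 3 gives an integer upper level, n_i = 10.

The transition is from n = 10 to n = 3 (emission).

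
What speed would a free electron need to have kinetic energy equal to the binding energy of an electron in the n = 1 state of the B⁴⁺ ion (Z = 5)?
1.09385e+07 m/s (or 3.64868% of c)

The binding energy at n = 1 for B⁴⁺ is:
E_1 = -13.6057 × 5²/1² = -340.1425000 eV
|E_1| = 340.1425000 eV

Convert to Joules:
KE = 340.1425000 eV × (1.602177 × 10⁻¹⁹ J/eV) = 5.4496849e-17 J

Using KE = ½mv²:
v = √(2·KE/m_e)
v = √(2 × 5.4496849e-17 J / 9.10938 × 10⁻³¹ kg)
v = 1.09385e+07 m/s

This is approximately 3.64868% the speed of light.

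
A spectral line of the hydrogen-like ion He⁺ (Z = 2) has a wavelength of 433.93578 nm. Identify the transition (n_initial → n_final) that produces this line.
n = 10 → n = 4

First, find the photon energy from the wavelength (hc = 1239.84 eV·nm):
E = hc/λ = 1239.84 eV·nm / 433.93578 nm = 2.8571970 eV

The energy levels of He⁺ satisfy E_n = -13.6057 × 2² / n² eV, so an emission n_i → n_f releases
ΔE = 13.6057 × 2² × (1/n_f² − 1/n_i²) eV.

Setting ΔE equal to the photon energy:
1/n_f² − 1/n_i² = 2.8571970 / (13.6057 × 2²) = 0.052500000

Since 1/n_i² must be positive, we need 1/n_f² > 0.052500000, i.e. n_f ≤ 4. For each allowed n_f, solve n_i = (1/n_f² − 0.052500000)^(−1/2) and check whether it is a whole number:
  n_f = 1: 1/n_i² = 1.000000000 − 0.052500000 = 0.947500000 → n_i = 1.027  (not an integer) ✗
  n_f = 2: 1/n_i² = 0.250000000 − 0.052500000 = 0.197500000 → n_i = 2.250  (not an integer) ✗
  n_f = 3: 1/n_i² = 0.111111111 − 0.052500000 = 0.058611111 → n_i = 4.131  (not an integer) ✗
  n_f = 4: 1/n_i² = 0.062500000 − 0.052500000 = 0.010000000 → n_i = 10.000  → integer, n_i = 10 ✓

Only n_f = 4 gives an integer upper level, n_i = 10.

The transition is from n = 10 to n = 4 (emission).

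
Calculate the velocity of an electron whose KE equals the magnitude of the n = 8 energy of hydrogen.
2.735e+05 m/s (or 0.09% of c)

The binding energy at n = 8 for hydrogen is:
E_8 = -13.6057/8² = -0.2125891 eV
|E_8| = 0.2125891 eV

Convert to Joules:
KE = 0.2125891 eV × (1.602177 × 10⁻¹⁹ J/eV) = 3.40605e-20 J

Using KE = ½mv²:
v = √(2·KE/m_e)
v = √(2 × 3.40605e-20 J / 9.10938 × 10⁻³¹ kg)
v = 2.735e+05 m/s

This is approximately 0.09% the speed of light.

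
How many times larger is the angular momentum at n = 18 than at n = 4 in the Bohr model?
4.500000

In the Bohr model, L_n = nℏ, so the ratio is purely the ratio of quantum numbers:

L_18/L_4 = 18ℏ / 4ℏ = 18/4 = 4.500000

The angular momentum scales linearly with n.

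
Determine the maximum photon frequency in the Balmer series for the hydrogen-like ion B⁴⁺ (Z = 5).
2.0562e+16 Hz

The series limit corresponds to the transition from n = ∞ to n = 2.
This is the highest energy (shortest wavelength) transition in the Balmer series.

E_∞ = 0 eV
E_2 = -13.6057 × 5² / 2² = -85.035625 eV

Energy at series limit:
ΔE = E_∞ - E_2 = 0 - (-85.035625) = 85.035625 eV
E = 85.035625 eV × (1.602177 × 10⁻¹⁹ J/eV) = 1.362421e-17 J
f = E/h = 1.362421e-17 J / (6.62607 × 10⁻³⁴ J·s) = 2.0562e+16 Hz

This energy equals the ionization energy from the n = 2 state of B⁴⁺.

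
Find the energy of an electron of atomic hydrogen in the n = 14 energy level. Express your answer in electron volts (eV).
-0.069417 eV

The energy levels of a hydrogen-like atom are given by:
E_n = -13.6057 eV / n²

For n = 14:
E_14 = -13.6057 eV / 14²
E_14 = -13.6057 eV / 196
E_14 = -0.069417 eV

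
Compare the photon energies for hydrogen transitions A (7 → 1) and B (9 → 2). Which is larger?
7 → 1

Calculate the energy for each transition:

Transition 7 → 1:
ΔE₁ = |E_1 - E_7| = |-13.6057/1² - (-13.6057/7²)|
ΔE₁ = |-13.605700000000 - (-0.277667346939)| = 13.328032653 eV

Transition 9 → 2:
ΔE₂ = |E_2 - E_9| = |-13.6057/2² - (-13.6057/9²)|
ΔE₂ = |-3.401425000000 - (-0.167971604938)| = 3.233453395 eV

Since 13.328032653 eV > 3.233453395 eV, the transition 7 → 1 emits the more energetic photon.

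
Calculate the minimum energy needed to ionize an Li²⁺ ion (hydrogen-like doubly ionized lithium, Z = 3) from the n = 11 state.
1.012 eV

The ionization energy is the energy needed to remove the electron completely (n → ∞).

For a hydrogen-like ion with Z = 3, E_n = -13.6057 Z² / n² eV.

At n = 11: E_11 = -13.6057 × 3² / 11² = -1.011994 eV
At n = ∞: E_∞ = 0 eV

Ionization energy = E_∞ - E_11 = 0 - (-1.011994) = 1.011994 eV
Ionization energy ≈ 1.012 eV

This is also called the binding energy of the electron in state n = 11.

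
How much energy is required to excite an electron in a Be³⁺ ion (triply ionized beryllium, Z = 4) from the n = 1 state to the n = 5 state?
208.98 eV

The energy levels of a hydrogen-like atom are E_n = -13.6057 Z² eV / n².

Energy at n = 1: E_1 = -13.6057 × 4² / 1² = -217.69120 eV
Energy at n = 5: E_5 = -13.6057 × 4² / 5² = -8.70765 eV

The excitation energy is the difference:
ΔE = E_5 - E_1
ΔE = -8.70765 - (-217.69120)
ΔE = 208.98 eV

Since this is positive, energy must be absorbed (photon absorption).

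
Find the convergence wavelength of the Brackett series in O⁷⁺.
22.78163 nm

The series limit corresponds to the transition from n = ∞ to n = 4.
This is the highest energy (shortest wavelength) transition in the Brackett series.

E_∞ = 0 eV
E_4 = -13.6057 × 8² / 4² = -54.4228000 eV

Energy at series limit:
ΔE = E_∞ - E_4 = 0 - (-54.4228000) = 54.4228000 eV
λ = hc/E = 1239.84 eV·nm / 54.4228000 eV = 22.78163 nm

This energy equals the ionization energy from the n = 4 state of O⁷⁺.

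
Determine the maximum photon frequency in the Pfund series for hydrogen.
1.31594e+14 Hz

The series limit corresponds to the transition from n = ∞ to n = 5.
This is the highest energy (shortest wavelength) transition in the Pfund series.

E_∞ = 0 eV
E_5 = -13.6057 / 5² = -0.544228000 eV

Energy at series limit:
ΔE = E_∞ - E_5 = 0 - (-0.544228000) = 0.544228000 eV
E = 0.544228000 eV × (1.602177 × 10⁻¹⁹ J/eV) = 8.7194958e-20 J
f = E/h = 8.7194958e-20 J / (6.62607 × 10⁻³⁴ J·s) = 1.31594e+14 Hz

This energy equals the ionization energy from the n = 5 state of hydrogen.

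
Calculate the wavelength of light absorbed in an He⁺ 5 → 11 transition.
717.858600 nm

First, find the transition energy using E_n = -13.6057 Z² / n² eV:
E_5 = -13.6057 × 2² / 5² = -2.1769120000 eV
E_11 = -13.6057 × 2² / 11² = -0.4497752066 eV

Photon energy: |ΔE| = |E_11 - E_5| = 1.7271367934 eV

Convert to wavelength using E = hc/λ with hc = 1239.84 eV·nm:
λ = hc/E = 1239.84 eV·nm / 1.7271367934 eV
λ = 717.858600 nm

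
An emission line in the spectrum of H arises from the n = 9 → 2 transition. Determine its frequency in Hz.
7.81846e+14 Hz

First, find the transition energy:
E_9 = -13.6057 / 9² = -0.16797160 eV
E_2 = -13.6057 / 2² = -3.40142500 eV
|ΔE| = |E_2 - E_9| = 3.23345340 eV

Convert to Joules: E = 3.23345340 eV × (1.602177 × 10⁻¹⁹ J/eV) = 5.1805647e-19 J

Using E = hf:
f = E/h = 5.1805647e-19 J / (6.62607 × 10⁻³⁴ J·s)
f = 7.81846e+14 Hz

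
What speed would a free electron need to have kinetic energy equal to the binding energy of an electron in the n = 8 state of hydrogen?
2.73462e+05 m/s (or 0.09% of c)

The binding energy at n = 8 for hydrogen is:
E_8 = -13.6057/8² = -0.212589063 eV
|E_8| = 0.212589063 eV

Convert to Joules:
KE = 0.212589063 eV × (1.602177 × 10⁻¹⁹ J/eV) = 3.4060531e-20 J

Using KE = ½mv²:
v = √(2·KE/m_e)
v = √(2 × 3.4060531e-20 J / 9.10938 × 10⁻³¹ kg)
v = 2.73462e+05 m/s

This is approximately 0.09% the speed of light.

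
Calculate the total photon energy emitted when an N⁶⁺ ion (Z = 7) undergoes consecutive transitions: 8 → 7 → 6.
8.10201 eV

The energy levels of N⁶⁺ are E_n = -13.6057 × 7² / n² eV.

First transition (8 → 7):
ΔE₁ = |E_7 - E_8|
ΔE₁ = |-13.60570000000 - (-10.41686406250)| = 3.18883594 eV

Second transition (7 → 6):
ΔE₂ = |E_6 - E_7|
ΔE₂ = |-18.51886944444 - (-13.60570000000)| = 4.91316944 eV

Total energy released:
E_total = ΔE₁ + ΔE₂ = 3.18883594 + 4.91316944 = 8.10201 eV

Note: This equals the direct transition 8 → 6: 8.10201 eV ✓
Energy is conserved regardless of the path taken.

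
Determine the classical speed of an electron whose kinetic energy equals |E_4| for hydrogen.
5.46923e+05 m/s (or 0.1824% of c)

The binding energy at n = 4 for hydrogen is:
E_4 = -13.6057/4² = -0.850356250 eV
|E_4| = 0.850356250 eV

Convert to Joules:
KE = 0.850356250 eV × (1.602177 × 10⁻¹⁹ J/eV) = 1.3624212e-19 J

Using KE = ½mv²:
v = √(2·KE/m_e)
v = √(2 × 1.3624212e-19 J / 9.10938 × 10⁻³¹ kg)
v = 5.46923e+05 m/s

This is approximately 0.1824% the speed of light.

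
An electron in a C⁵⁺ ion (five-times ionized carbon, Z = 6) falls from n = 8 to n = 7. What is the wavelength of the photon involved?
529.208787 nm

First, find the transition energy using E_n = -13.6057 Z² / n² eV:
E_8 = -13.6057 × 6² / 8² = -7.6532062500 eV
E_7 = -13.6057 × 6² / 7² = -9.9960244898 eV

Photon energy: |ΔE| = |E_7 - E_8| = 2.3428182398 eV

Convert to wavelength using E = hc/λ with hc = 1239.84 eV·nm:
λ = hc/E = 1239.84 eV·nm / 2.3428182398 eV
λ = 529.208787 nm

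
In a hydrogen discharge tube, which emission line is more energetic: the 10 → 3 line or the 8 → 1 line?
8 → 1

Calculate the energy for each transition:

Transition 10 → 3:
ΔE₁ = |E_3 - E_10| = |-13.6057/3² - (-13.6057/10²)|
ΔE₁ = |-1.51174444 - (-0.13605700)| = 1.37569 eV

Transition 8 → 1:
ΔE₂ = |E_1 - E_8| = |-13.6057/1² - (-13.6057/8²)|
ΔE₂ = |-13.60570000 - (-0.21258906)| = 13.39311 eV

Since 13.39311 eV > 1.37569 eV, the transition 8 → 1 emits the more energetic photon.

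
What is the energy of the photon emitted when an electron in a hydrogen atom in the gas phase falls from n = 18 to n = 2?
3.359 eV

The energy levels are E_n = -13.6057 eV / n².

Energy at n = 18: E_18 = -13.6057 / 18² = -0.041993 eV
Energy at n = 2: E_2 = -13.6057 / 2² = -3.401425 eV

For emission (electron falling to lower state), the photon energy is:
E_photon = E_18 - E_2 = |-0.041993 - (-3.401425)|
E_photon = 3.359 eV

This energy is carried away by the emitted photon.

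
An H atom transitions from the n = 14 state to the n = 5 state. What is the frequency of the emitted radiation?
1.15e+14 Hz

First, find the transition energy:
E_14 = -13.6057 / 14² = -0.069417 eV
E_5 = -13.6057 / 5² = -0.544228 eV
|ΔE| = |E_5 - E_14| = 0.474811 eV

Convert to Joules: E = 0.474811 eV × (1.602177 × 10⁻¹⁹ J/eV) = 7.6073e-20 J

Using E = hf:
f = E/h = 7.6073e-20 J / (6.62607 × 10⁻³⁴ J·s)
f = 1.15e+14 Hz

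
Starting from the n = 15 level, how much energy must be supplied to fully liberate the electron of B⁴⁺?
1.511744 eV

The ionization energy is the energy needed to remove the electron completely (n → ∞).

For a hydrogen-like ion with Z = 5, E_n = -13.6057 Z² / n² eV.

At n = 15: E_15 = -13.6057 × 5² / 15² = -1.511744444 eV
At n = ∞: E_∞ = 0 eV

Ionization energy = E_∞ - E_15 = 0 - (-1.511744444) = 1.511744444 eV
Ionization energy ≈ 1.511744 eV

This is also called the binding energy of the electron in state n = 15.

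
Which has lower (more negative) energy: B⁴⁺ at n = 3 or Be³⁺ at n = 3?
B⁴⁺ at n = 3 (E = -37.793611 eV)

Using E_n = -13.6057 Z² / n² eV:

B⁴⁺ (Z = 5) at n = 3:
E = -13.6057 × 5² / 3² = -13.6057 × 25 / 9 = -37.793611111 eV

Be³⁺ (Z = 4) at n = 3:
E = -13.6057 × 4² / 3² = -13.6057 × 16 / 9 = -24.187911111 eV

Since -37.793611111 eV < -24.187911111 eV,
B⁴⁺ at n = 3 is more tightly bound (requires more energy to ionize).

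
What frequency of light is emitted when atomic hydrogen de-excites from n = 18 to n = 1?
3.280e+15 Hz

First, find the transition energy:
E_18 = -13.6057 / 18² = -0.041993 eV
E_1 = -13.6057 / 1² = -13.605700 eV
|ΔE| = |E_1 - E_18| = 13.563707 eV

Convert to Joules: E = 13.563707 eV × (1.602177 × 10⁻¹⁹ J/eV) = 2.17315e-18 J

Using E = hf:
f = E/h = 2.17315e-18 J / (6.62607 × 10⁻³⁴ J·s)
f = 3.280e+15 Hz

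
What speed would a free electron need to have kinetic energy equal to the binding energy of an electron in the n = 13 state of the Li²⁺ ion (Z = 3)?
5.05e+05 m/s (or 0.168% of c)

The binding energy at n = 13 for Li²⁺ is:
E_13 = -13.6057 × 3²/13² = -0.724564 eV
|E_13| = 0.724564 eV

Convert to Joules:
KE = 0.724564 eV × (1.602177 × 10⁻¹⁹ J/eV) = 1.1609e-19 J

Using KE = ½mv²:
v = √(2·KE/m_e)
v = √(2 × 1.1609e-19 J / 9.10938 × 10⁻³¹ kg)
v = 5.05e+05 m/s

This is approximately 0.168% the speed of light.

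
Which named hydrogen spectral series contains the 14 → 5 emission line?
Pfund series

The spectral series in hydrogen are named based on the final (lower) energy level:
- Lyman series: n_final = 1 (ultraviolet)
- Balmer series: n_final = 2 (visible/near-UV)
- Paschen series: n_final = 3 (infrared)
- Brackett series: n_final = 4 (infrared)
- Pfund series: n_final = 5 (far infrared)

Since this transition ends at n = 5, it belongs to the Pfund series.

For reference, this 14 → 5 line has photon energy
ΔE = 13.6057 eV × (1/5² - 1/14²) = 0.47481116327 eV,
corresponding to wavelength λ = hc/ΔE = 1239.84 eV·nm / 0.47481116327 eV = 2611.22757 nm in the far infrared region.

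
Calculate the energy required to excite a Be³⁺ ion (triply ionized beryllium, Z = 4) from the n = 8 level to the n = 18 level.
2.729539 eV

The energy levels of a hydrogen-like atom are E_n = -13.6057 Z² eV / n².

Energy at n = 8: E_8 = -13.6057 × 4² / 8² = -3.401425000 eV
Energy at n = 18: E_18 = -13.6057 × 4² / 18² = -0.671886420 eV

The excitation energy is the difference:
ΔE = E_18 - E_8
ΔE = -0.671886420 - (-3.401425000)
ΔE = 2.729539 eV

Since this is positive, energy must be absorbed (photon absorption).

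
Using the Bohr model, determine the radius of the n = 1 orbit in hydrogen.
0.052918 nm (or 0.529177 Å)

The Bohr radius formula is:
r_n = n² a₀ / Z

where a₀ = 0.052917721 nm is the Bohr radius.

For H (Z = 1) at n = 1:
r_1 = 1² × 0.052917721 nm / 1
r_1 = 1 × 0.052917721 nm / 1
r_1 = 0.0529177 nm / 1
r_1 = 0.052918 nm

The electron orbits at approximately 0.052918 nm from the nucleus.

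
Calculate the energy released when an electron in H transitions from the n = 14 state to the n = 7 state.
0.2083 eV

The energy levels are E_n = -13.6057 eV / n².

Energy at n = 14: E_14 = -13.6057 / 14² = -0.0694168 eV
Energy at n = 7: E_7 = -13.6057 / 7² = -0.2776673 eV

For emission (electron falling to lower state), the photon energy is:
E_photon = E_14 - E_7 = |-0.0694168 - (-0.2776673)|
E_photon = 0.2083 eV

This energy is carried away by the emitted photon.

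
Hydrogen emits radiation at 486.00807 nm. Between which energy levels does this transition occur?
n = 4 → n = 2

First, find the photon energy from the wavelength (hc = 1239.84 eV·nm):
E = hc/λ = 1239.84 eV·nm / 486.00807 nm = 2.5510688 eV

The energy levels of hydrogen satisfy E_n = -13.6057 / n² eV, so an emission n_i → n_f releases
ΔE = 13.6057 × (1/n_f² − 1/n_i²) eV.

Setting ΔE equal to the photon energy:
1/n_f² − 1/n_i² = 2.5510688 / 13.6057 = 0.18750000

Since 1/n_i² must be positive, we need 1/n_f² > 0.18750000, i.e. n_f ≤ 2. For each allowed n_f, solve n_i = (1/n_f² − 0.18750000)^(−1/2) and check whether it is a whole number:
  n_f = 1: 1/n_i² = 1.00000000 − 0.18750000 = 0.81250000 → n_i = 1.109  (not an integer) ✗
  n_f = 2: 1/n_i² = 0.25000000 − 0.18750000 = 0.06250000 → n_i = 4.000  → integer, n_i = 4 ✓

Only n_f = 2 gives an integer upper level, n_i = 4.

The transition is from n = 4 to n = 2 (emission).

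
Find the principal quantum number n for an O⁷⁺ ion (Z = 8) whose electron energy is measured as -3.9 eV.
n = 15

The exact energy levels follow E_n = -13.6057 Z² / n² eV with Z = 8.

The measured value (-3.9 eV) is reported to only 2 significant figures, so we must test candidate n values and see which one matches to that precision.

Candidate energies:
  n = 13:  E = -13.6057 × 8² / 13² = -5.152454 eV
  n = 14:  E = -13.6057 × 8² / 14² = -4.442678 eV
  n = 15:  E = -13.6057 × 8² / 15² = -3.870066 eV  ← matches
  n = 16:  E = -13.6057 × 8² / 16² = -3.401425 eV
  n = 17:  E = -13.6057 × 8² / 17² = -3.013027 eV

Checking against the measurement of -3.9 eV (2 sig figs), only n = 15 agrees:
E_15 = -3.870066 eV, which rounds to -3.9 eV ✓

Therefore n = 15.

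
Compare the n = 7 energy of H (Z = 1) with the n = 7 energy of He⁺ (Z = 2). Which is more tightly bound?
He⁺ at n = 7 (E = -1.1107 eV)

Using E_n = -13.6057 Z² / n² eV:

H (Z = 1) at n = 7:
E = -13.6057 × 1² / 7² = -13.6057 × 1 / 49 = -0.2776673 eV

He⁺ (Z = 2) at n = 7:
E = -13.6057 × 2² / 7² = -13.6057 × 4 / 49 = -1.1106694 eV

Since -1.1106694 eV < -0.2776673 eV,
He⁺ at n = 7 is more tightly bound (requires more energy to ionize).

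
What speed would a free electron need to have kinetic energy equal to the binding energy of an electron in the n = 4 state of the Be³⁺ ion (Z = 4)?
2.19e+06 m/s (or 0.730% of c)

The binding energy at n = 4 for Be³⁺ is:
E_4 = -13.6057 × 4²/4² = -13.60570 eV
|E_4| = 13.60570 eV

Convert to Joules:
KE = 13.60570 eV × (1.602177 × 10⁻¹⁹ J/eV) = 2.1799e-18 J

Using KE = ½mv²:
v = √(2·KE/m_e)
v = √(2 × 2.1799e-18 J / 9.10938 × 10⁻³¹ kg)
v = 2.19e+06 m/s

This is approximately 0.730% the speed of light.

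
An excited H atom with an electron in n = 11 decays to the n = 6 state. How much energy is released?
0.27 eV

The energy levels are E_n = -13.6057 eV / n².

Energy at n = 11: E_11 = -13.6057 / 11² = -0.11244 eV
Energy at n = 6: E_6 = -13.6057 / 6² = -0.37794 eV

For emission (electron falling to lower state), the photon energy is:
E_photon = E_11 - E_6 = |-0.11244 - (-0.37794)|
E_photon = 0.27 eV

This energy is carried away by the emitted photon.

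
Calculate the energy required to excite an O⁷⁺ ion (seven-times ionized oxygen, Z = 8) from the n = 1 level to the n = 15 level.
866.8947 eV

The energy levels of a hydrogen-like atom are E_n = -13.6057 Z² eV / n².

Energy at n = 1: E_1 = -13.6057 × 8² / 1² = -870.7648000 eV
Energy at n = 15: E_15 = -13.6057 × 8² / 15² = -3.8700658 eV

The excitation energy is the difference:
ΔE = E_15 - E_1
ΔE = -3.8700658 - (-870.7648000)
ΔE = 866.8947 eV

Since this is positive, energy must be absorbed (photon absorption).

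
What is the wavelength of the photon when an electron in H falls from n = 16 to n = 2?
370.29 nm

First, find the transition energy using E_n = -13.6057 / n² eV:
E_16 = -13.6057 / 16² = -0.053147 eV
E_2 = -13.6057 / 2² = -3.401425 eV

Photon energy: |ΔE| = |E_2 - E_16| = 3.348278 eV

Convert to wavelength using E = hc/λ with hc = 1239.84 eV·nm:
λ = hc/E = 1239.84 eV·nm / 3.348278 eV
λ = 370.29 nm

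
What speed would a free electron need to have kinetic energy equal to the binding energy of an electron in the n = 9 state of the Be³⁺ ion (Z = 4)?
9.723e+05 m/s (or 0.324% of c)

The binding energy at n = 9 for Be³⁺ is:
E_9 = -13.6057 × 4²/9² = -2.687546 eV
|E_9| = 2.687546 eV

Convert to Joules:
KE = 2.687546 eV × (1.602177 × 10⁻¹⁹ J/eV) = 4.30592e-19 J

Using KE = ½mv²:
v = √(2·KE/m_e)
v = √(2 × 4.30592e-19 J / 9.10938 × 10⁻³¹ kg)
v = 9.723e+05 m/s

This is approximately 0.324% the speed of light.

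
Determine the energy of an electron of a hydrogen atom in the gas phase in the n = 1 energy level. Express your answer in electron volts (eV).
-13.6057 eV

The energy levels of a hydrogen-like atom are given by:
E_n = -13.6057 eV / n²

For n = 1:
E_1 = -13.6057 eV / 1²
E_1 = -13.6057 eV / 1
E_1 = -13.6057 eV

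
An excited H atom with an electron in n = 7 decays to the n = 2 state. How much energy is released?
3.12 eV

The energy levels are E_n = -13.6057 eV / n².

Energy at n = 7: E_7 = -13.6057 / 7² = -0.27767 eV
Energy at n = 2: E_2 = -13.6057 / 2² = -3.40143 eV

For emission (electron falling to lower state), the photon energy is:
E_photon = E_7 - E_2 = |-0.27767 - (-3.40143)|
E_photon = 3.12 eV

This energy is carried away by the emitted photon.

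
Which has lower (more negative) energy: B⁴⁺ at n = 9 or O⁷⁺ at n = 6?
O⁷⁺ at n = 6 (E = -24.187911 eV)

Using E_n = -13.6057 Z² / n² eV:

B⁴⁺ (Z = 5) at n = 9:
E = -13.6057 × 5² / 9² = -13.6057 × 25 / 81 = -4.199290123 eV

O⁷⁺ (Z = 8) at n = 6:
E = -13.6057 × 8² / 6² = -13.6057 × 64 / 36 = -24.187911111 eV

Since -24.187911111 eV < -4.199290123 eV,
O⁷⁺ at n = 6 is more tightly bound (requires more energy to ionize).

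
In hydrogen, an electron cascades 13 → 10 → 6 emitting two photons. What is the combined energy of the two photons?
0.297 eV

The energy levels of hydrogen are E_n = -13.6057 / n² eV.

First transition (13 → 10):
ΔE₁ = |E_10 - E_13|
ΔE₁ = |-0.136057000 - (-0.080507101)| = 0.055550 eV

Second transition (10 → 6):
ΔE₂ = |E_6 - E_10|
ΔE₂ = |-0.377936111 - (-0.136057000)| = 0.241879 eV

Total energy released:
E_total = ΔE₁ + ΔE₂ = 0.055550 + 0.241879 = 0.297 eV

Note: This equals the direct transition 13 → 6: 0.297 eV ✓
Energy is conserved regardless of the path taken.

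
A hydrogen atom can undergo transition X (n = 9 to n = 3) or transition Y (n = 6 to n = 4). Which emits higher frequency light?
9 → 3

Calculate the energy for each transition:

Transition 9 → 3:
ΔE₁ = |E_3 - E_9| = |-13.6057/3² - (-13.6057/9²)|
ΔE₁ = |-1.511744444444 - (-0.167971604938)| = 1.343772840 eV

Transition 6 → 4:
ΔE₂ = |E_4 - E_6| = |-13.6057/4² - (-13.6057/6²)|
ΔE₂ = |-0.850356250000 - (-0.377936111111)| = 0.472420139 eV

Since 1.343772840 eV > 0.472420139 eV, the transition 9 → 3 emits the more energetic photon.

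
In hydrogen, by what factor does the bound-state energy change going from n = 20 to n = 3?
44.4444

Using E_n = -13.6057 Z² / n² eV with Z = 1:

E_3 = -13.6057 / 3² = -13.6057 / 9 = -1.5117444444 eV
E_20 = -13.6057 / 20² = -13.6057 / 400 = -0.0340142500 eV

The ratio is:
E_3/E_20 = (-1.5117444444) / (-0.0340142500)
E_3/E_20 = (-13.6057/9) / (-13.6057/400)
E_3/E_20 = 400/9
E_3/E_20 = 44.4444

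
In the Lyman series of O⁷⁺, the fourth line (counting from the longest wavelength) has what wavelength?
1.48318 nm

The lines of a series are numbered from the longest wavelength (smallest ΔE) outward; the fourth line is the transition from n = n_f + 4 to n_f.
The Lyman series has all transitions ending at n_f = 1.

For O⁷⁺ (Z = 8), the fourth line (δ-line) is the jump from n = 5 to n = 1:
E_5 = -13.6057 × 8² / 5² = -34.8305920 eV
E_1 = -13.6057 × 8² / 1² = -870.7648000 eV
ΔE = E_5 - E_1 = 835.9342080 eV

λ = hc/E = 1239.84 eV·nm / 835.9342080 eV
λ = 1.48318 nm

This is the δ-line of the Lyman series in O⁷⁺.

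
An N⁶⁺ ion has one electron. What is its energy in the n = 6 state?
-18.52 eV

For hydrogen-like ions, the energy levels scale with Z²:
E_n = -13.6057 Z² / n² eV

For N⁶⁺ (Z = 7) at n = 6:
E_6 = -13.6057 × 7² / 6²
E_6 = -13.6057 × 49 / 36
E_6 = -666.6793 / 36
E_6 = -18.52 eV

The energy is 49 times more negative than hydrogen at the same n due to the stronger nuclear charge.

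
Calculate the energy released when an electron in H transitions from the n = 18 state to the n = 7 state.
0.23567 eV

The energy levels are E_n = -13.6057 eV / n².

Energy at n = 18: E_18 = -13.6057 / 18² = -0.04199290 eV
Energy at n = 7: E_7 = -13.6057 / 7² = -0.27766735 eV

For emission (electron falling to lower state), the photon energy is:
E_photon = E_18 - E_7 = |-0.04199290 - (-0.27766735)|
E_photon = 0.23567 eV

This energy is carried away by the emitted photon.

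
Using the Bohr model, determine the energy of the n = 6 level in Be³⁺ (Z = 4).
-6.0470 eV

For hydrogen-like ions, the energy levels scale with Z²:
E_n = -13.6057 Z² / n² eV

For Be³⁺ (Z = 4) at n = 6:
E_6 = -13.6057 × 4² / 6²
E_6 = -13.6057 × 16 / 36
E_6 = -217.6912 / 36
E_6 = -6.0470 eV

The energy is 16 times more negative than hydrogen at the same n due to the stronger nuclear charge.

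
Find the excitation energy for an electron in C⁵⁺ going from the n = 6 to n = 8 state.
5.95249 eV

The energy levels of a hydrogen-like atom are E_n = -13.6057 Z² eV / n².

Energy at n = 6: E_6 = -13.6057 × 6² / 6² = -13.60570000 eV
Energy at n = 8: E_8 = -13.6057 × 6² / 8² = -7.65320625 eV

The excitation energy is the difference:
ΔE = E_8 - E_6
ΔE = -7.65320625 - (-13.60570000)
ΔE = 5.95249 eV

Since this is positive, energy must be absorbed (photon absorption).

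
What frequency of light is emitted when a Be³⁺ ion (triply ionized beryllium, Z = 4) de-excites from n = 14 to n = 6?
1.19359e+15 Hz

First, find the transition energy:
E_14 = -13.6057 × 4² / 14² = -1.11066939 eV
E_6 = -13.6057 × 4² / 6² = -6.04697778 eV
|ΔE| = |E_6 - E_14| = 4.93630839 eV

Convert to Joules: E = 4.93630839 eV × (1.602177 × 10⁻¹⁹ J/eV) = 7.9088398e-19 J

Using E = hf:
f = E/h = 7.9088398e-19 J / (6.62607 × 10⁻³⁴ J·s)
f = 1.19359e+15 Hz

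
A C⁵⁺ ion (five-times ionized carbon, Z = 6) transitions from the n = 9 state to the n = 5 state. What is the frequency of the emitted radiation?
3.275e+15 Hz

First, find the transition energy:
E_9 = -13.6057 × 6² / 9² = -6.0469778 eV
E_5 = -13.6057 × 6² / 5² = -19.5922080 eV
|ΔE| = |E_5 - E_9| = 13.5452302 eV

Convert to Joules: E = 13.5452302 eV × (1.602177 × 10⁻¹⁹ J/eV) = 2.17019e-18 J

Using E = hf:
f = E/h = 2.17019e-18 J / (6.62607 × 10⁻³⁴ J·s)
f = 3.275e+15 Hz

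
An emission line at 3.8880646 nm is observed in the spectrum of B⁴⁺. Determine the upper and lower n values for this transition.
n = 4 → n = 1

First, find the photon energy from the wavelength (hc = 1239.84 eV·nm):
E = hc/λ = 1239.84 eV·nm / 3.8880646 nm = 318.88359 eV

The energy levels of B⁴⁺ satisfy E_n = -13.6057 × 5² / n² eV, so an emission n_i → n_f releases
ΔE = 13.6057 × 5² × (1/n_f² − 1/n_i²) eV.

Setting ΔE equal to the photon energy:
1/n_f² − 1/n_i² = 318.88359 / (13.6057 × 5²) = 0.93749999

Since 1/n_i² must be positive, we need 1/n_f² > 0.93749999, i.e. n_f ≤ 1. For each allowed n_f, solve n_i = (1/n_f² − 0.93749999)^(−1/2) and check whether it is a whole number:
  n_f = 1: 1/n_i² = 1.00000000 − 0.93749999 = 0.06250001 → n_i = 4.000  → integer, n_i = 4 ✓

Only n_f = 1 gives an integer upper level, n_i = 4.

The transition is from n = 4 to n = 1 (emission).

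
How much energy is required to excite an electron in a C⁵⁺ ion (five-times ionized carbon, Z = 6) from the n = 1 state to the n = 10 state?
484.907148 eV

The energy levels of a hydrogen-like atom are E_n = -13.6057 Z² eV / n².

Energy at n = 1: E_1 = -13.6057 × 6² / 1² = -489.805200000 eV
Energy at n = 10: E_10 = -13.6057 × 6² / 10² = -4.898052000 eV

The excitation energy is the difference:
ΔE = E_10 - E_1
ΔE = -4.898052000 - (-489.805200000)
ΔE = 484.907148 eV

Since this is positive, energy must be absorbed (photon absorption).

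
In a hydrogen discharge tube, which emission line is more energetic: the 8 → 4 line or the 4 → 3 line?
4 → 3

Calculate the energy for each transition:

Transition 8 → 4:
ΔE₁ = |E_4 - E_8| = |-13.6057/4² - (-13.6057/8²)|
ΔE₁ = |-0.850356250000 - (-0.212589062500)| = 0.637767188 eV

Transition 4 → 3:
ΔE₂ = |E_3 - E_4| = |-13.6057/3² - (-13.6057/4²)|
ΔE₂ = |-1.511744444444 - (-0.850356250000)| = 0.661388194 eV

Since 0.661388194 eV > 0.637767188 eV, the transition 4 → 3 emits the more energetic photon.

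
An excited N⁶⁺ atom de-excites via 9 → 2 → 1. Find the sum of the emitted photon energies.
658.45 eV

The energy levels of N⁶⁺ are E_n = -13.6057 × 7² / n² eV.

First transition (9 → 2):
ΔE₁ = |E_2 - E_9|
ΔE₁ = |-166.66982500 - (-8.23060864)| = 158.43922 eV

Second transition (2 → 1):
ΔE₂ = |E_1 - E_2|
ΔE₂ = |-666.67930000 - (-166.66982500)| = 500.00948 eV

Total energy released:
E_total = ΔE₁ + ΔE₂ = 158.43922 + 500.00948 = 658.45 eV

Note: This equals the direct transition 9 → 1: 658.45 eV ✓
Energy is conserved regardless of the path taken.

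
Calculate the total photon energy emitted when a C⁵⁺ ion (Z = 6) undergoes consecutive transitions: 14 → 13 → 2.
119.95 eV

The energy levels of C⁵⁺ are E_n = -13.6057 × 6² / n² eV.

First transition (14 → 13):
ΔE₁ = |E_13 - E_14|
ΔE₁ = |-2.89825562 - (-2.49900612)| = 0.39925 eV

Second transition (13 → 2):
ΔE₂ = |E_2 - E_13|
ΔE₂ = |-122.45130000 - (-2.89825562)| = 119.55304 eV

Total energy released:
E_total = ΔE₁ + ΔE₂ = 0.39925 + 119.55304 = 119.95 eV

Note: This equals the direct transition 14 → 2: 119.95 eV ✓
Energy is conserved regardless of the path taken.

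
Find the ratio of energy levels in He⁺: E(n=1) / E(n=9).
81.00

Using E_n = -13.6057 Z² / n² eV with Z = 2:

E_1 = -13.6057 × 2² / 1² = -54.4228 / 1 = -54.42280000 eV
E_9 = -13.6057 × 2² / 9² = -54.4228 / 81 = -0.67188642 eV

The ratio is:
E_1/E_9 = (-54.42280000) / (-0.67188642)
E_1/E_9 = (-54.4228/1) / (-54.4228/81)
E_1/E_9 = 81/1
E_1/E_9 = 81.00
(Note: the Z² factors cancel in the ratio.)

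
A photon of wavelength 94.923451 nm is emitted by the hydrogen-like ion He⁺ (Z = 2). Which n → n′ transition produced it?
n = 10 → n = 2

First, find the photon energy from the wavelength (hc = 1239.84 eV·nm):
E = hc/λ = 1239.84 eV·nm / 94.923451 nm = 13.061472 eV

The energy levels of He⁺ satisfy E_n = -13.6057 × 2² / n² eV, so an emission n_i → n_f releases
ΔE = 13.6057 × 2² × (1/n_f² − 1/n_i²) eV.

Setting ΔE equal to the photon energy:
1/n_f² − 1/n_i² = 13.061472 / (13.6057 × 2²) = 0.24000000

Since 1/n_i² must be positive, we need 1/n_f² > 0.24000000, i.e. n_f ≤ 2. For each allowed n_f, solve n_i = (1/n_f² − 0.24000000)^(−1/2) and check whether it is a whole number:
  n_f = 1: 1/n_i² = 1.00000000 − 0.24000000 = 0.76000000 → n_i = 1.147  (not an integer) ✗
  n_f = 2: 1/n_i² = 0.25000000 − 0.24000000 = 0.01000000 → n_i = 10.000  → integer, n_i = 10 ✓

Only n_f = 2 gives an integer upper level, n_i = 10.

The transition is from n = 10 to n = 2 (emission).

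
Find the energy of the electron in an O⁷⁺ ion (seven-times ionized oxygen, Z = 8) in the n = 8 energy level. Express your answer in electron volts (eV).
-13.61 eV

The energy levels of a hydrogen-like atom are given by:
E_n = -13.6057 Z² / n² eV  (with Z = 8 for O⁷⁺)

For n = 8:
E_8 = -13.6057 × 8² / 8²
E_8 = -13.6057 × 64 / 64
E_8 = -13.61 eV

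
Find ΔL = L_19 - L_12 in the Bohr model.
7.382e-34 J·s (or 7ℏ)

In the Bohr model, L_n = nℏ where ℏ = 1.05457e-34 J·s.

L_19 = 19ℏ = 2.00368e-33 J·s
L_12 = 12ℏ = 1.26548e-33 J·s

ΔL = L_19 - L_12 = (19 - 12)ℏ = 7ℏ
ΔL = 7 × 1.05457e-34 J·s = 7.382e-34 J·s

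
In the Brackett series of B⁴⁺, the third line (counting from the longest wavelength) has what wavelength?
86.598 nm

The lines of a series are numbered from the longest wavelength (smallest ΔE) outward; the third line is the transition from n = n_f + 3 to n_f.
The Brackett series has all transitions ending at n_f = 4.

For B⁴⁺ (Z = 5), the third line (γ-line) is the jump from n = 7 to n = 4:
E_7 = -13.6057 × 5² / 7² = -6.94168 eV
E_4 = -13.6057 × 5² / 4² = -21.25891 eV
ΔE = E_7 - E_4 = 14.31723 eV

λ = hc/E = 1239.84 eV·nm / 14.31723 eV
λ = 86.598 nm

This is the γ-line of the Brackett series in B⁴⁺.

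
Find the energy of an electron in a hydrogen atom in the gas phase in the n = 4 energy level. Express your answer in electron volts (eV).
-0.85036 eV

The energy levels of a hydrogen-like atom are given by:
E_n = -13.6057 eV / n²

For n = 4:
E_4 = -13.6057 eV / 4²
E_4 = -13.6057 eV / 16
E_4 = -0.85036 eV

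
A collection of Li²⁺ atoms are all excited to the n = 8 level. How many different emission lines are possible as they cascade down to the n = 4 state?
10

The electron can occupy levels n = 4, 5, ..., 8 during de-excitation — that is m = 8 - 4 + 1 = 5 distinct levels.

The number of distinct spectral lines equals the number of ways to choose 2 of these m levels (each pair gives one possible emission transition):

Number of lines = m(m-1)/2 = 5×4/2 = 10

These correspond to all possible transitions between the 5 levels:
8 → 7, 8 → 6, 8 → 5, 8 → 4, 7 → 6, 7 → 5, 7 → 4, 6 → 5...

Each transition produces a photon with a unique energy (and thus wavelength). This count does not depend on Z.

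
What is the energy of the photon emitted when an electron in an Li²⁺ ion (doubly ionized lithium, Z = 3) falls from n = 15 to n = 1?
121.9071 eV

The energy levels are E_n = -13.6057 Z² eV / n².

Energy at n = 15: E_15 = -13.6057 × 3² / 15² = -0.5442280 eV
Energy at n = 1: E_1 = -13.6057 × 3² / 1² = -122.4513000 eV

For emission (electron falling to lower state), the photon energy is:
E_photon = E_15 - E_1 = |-0.5442280 - (-122.4513000)|
E_photon = 121.9071 eV

This energy is carried away by the emitted photon.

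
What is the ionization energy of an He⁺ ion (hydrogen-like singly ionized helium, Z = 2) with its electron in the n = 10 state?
0.544 eV

The ionization energy is the energy needed to remove the electron completely (n → ∞).

For a hydrogen-like ion with Z = 2, E_n = -13.6057 Z² / n² eV.

At n = 10: E_10 = -13.6057 × 2² / 10² = -0.544228 eV
At n = ∞: E_∞ = 0 eV

Ionization energy = E_∞ - E_10 = 0 - (-0.544228) = 0.544228 eV
Ionization energy ≈ 0.544 eV

This is also called the binding energy of the electron in state n = 10.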